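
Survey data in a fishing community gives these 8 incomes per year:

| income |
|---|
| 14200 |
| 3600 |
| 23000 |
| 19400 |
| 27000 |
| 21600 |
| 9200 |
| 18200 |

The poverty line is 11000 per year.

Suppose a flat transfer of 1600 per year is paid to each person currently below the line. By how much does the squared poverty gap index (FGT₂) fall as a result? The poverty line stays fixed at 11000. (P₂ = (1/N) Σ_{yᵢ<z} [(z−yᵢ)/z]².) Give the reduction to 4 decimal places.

0.0251

Before: below the line — 3600, 9200; squared poverty gap index (FGT₂) = 0.059917.
After the 1600 transfer: below the line — 5200, 10800; squared poverty gap index (FGT₂) = 0.034793.
Reduction = 0.059917 − 0.034793 = 0.0251.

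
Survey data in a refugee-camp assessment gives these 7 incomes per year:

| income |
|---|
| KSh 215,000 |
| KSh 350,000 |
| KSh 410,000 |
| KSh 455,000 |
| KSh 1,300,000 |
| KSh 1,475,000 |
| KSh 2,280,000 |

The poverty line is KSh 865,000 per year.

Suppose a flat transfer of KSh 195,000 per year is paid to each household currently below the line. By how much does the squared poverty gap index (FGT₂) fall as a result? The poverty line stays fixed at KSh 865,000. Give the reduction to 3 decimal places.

Before: below the line — KSh 215,000, KSh 350,000, KSh 410,000, KSh 455,000; squared poverty gap index (FGT₂) = 0.20293.
After the KSh 195,000 transfer: below the line — KSh 410,000, KSh 545,000, KSh 605,000, KSh 650,000; squared poverty gap index (FGT₂) = 0.08081.
Reduction = 0.20293 − 0.08081 = 0.122.

0.122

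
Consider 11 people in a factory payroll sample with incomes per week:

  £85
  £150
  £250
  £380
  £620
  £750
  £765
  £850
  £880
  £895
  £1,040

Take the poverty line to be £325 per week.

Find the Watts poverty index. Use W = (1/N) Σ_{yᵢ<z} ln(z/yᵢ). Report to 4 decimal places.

Poor units: £85, £150, £250 (q = 3 of N = 11).
ln(z/y) terms: ln(325/85) = 1.3412; ln(325/150) = 0.7732; ln(325/250) = 0.2624.
W = 2.376728 / 11 = 0.2161.

0.2161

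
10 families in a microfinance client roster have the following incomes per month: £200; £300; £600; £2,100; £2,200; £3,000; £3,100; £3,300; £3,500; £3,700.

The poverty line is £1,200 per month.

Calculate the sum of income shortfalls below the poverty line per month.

£2,500

Below z: £200, £300, £600 (q = 3 of N = 10).
Individual gaps: 1200−200 = 1000; 1200−300 = 900; 1200−600 = 600.
Aggregate gap = £2,500.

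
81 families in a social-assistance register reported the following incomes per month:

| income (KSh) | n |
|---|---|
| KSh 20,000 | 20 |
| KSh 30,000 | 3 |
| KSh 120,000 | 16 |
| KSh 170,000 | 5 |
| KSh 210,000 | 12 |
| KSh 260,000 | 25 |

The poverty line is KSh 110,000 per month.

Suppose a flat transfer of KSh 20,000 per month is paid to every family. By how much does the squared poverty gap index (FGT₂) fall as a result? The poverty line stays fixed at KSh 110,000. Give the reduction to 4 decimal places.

Before: below the line — 20×KSh 20,000, 3×KSh 30,000; squared poverty gap index (FGT₂) = 0.184879.
After the KSh 20,000 transfer: below the line — 20×KSh 40,000, 3×KSh 50,000; squared poverty gap index (FGT₂) = 0.111009.
Reduction = 0.184879 − 0.111009 = 0.0739.

0.0739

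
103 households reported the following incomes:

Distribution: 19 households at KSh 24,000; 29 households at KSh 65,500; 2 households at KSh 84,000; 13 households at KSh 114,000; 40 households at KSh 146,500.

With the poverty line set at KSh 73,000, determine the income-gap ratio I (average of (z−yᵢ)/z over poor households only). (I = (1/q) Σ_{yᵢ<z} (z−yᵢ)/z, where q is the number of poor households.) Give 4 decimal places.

0.3278

Incomes under z: 19×KSh 24,000, 29×KSh 65,500 (q = 48 of N = 103).
Shortfall ratios (z−y)/z: 0.6712 (×19), 0.1027 (×29); sum = 15.732877.
I averages over the q = 48 poor units only: 15.732877 / 48 = 0.3278.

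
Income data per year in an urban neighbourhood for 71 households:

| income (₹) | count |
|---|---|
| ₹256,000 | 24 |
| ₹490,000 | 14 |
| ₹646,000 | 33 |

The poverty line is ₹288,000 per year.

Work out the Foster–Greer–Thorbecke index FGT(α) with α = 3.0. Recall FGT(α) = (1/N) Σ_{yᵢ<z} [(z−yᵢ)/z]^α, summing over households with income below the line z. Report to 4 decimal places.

Below the line: 24×₹256,000 (q = 24 of N = 71).
Gap ratios (z−y)/z: (288000−256000)/288000 = 0.1111 (×24).
Raised to α = 3.0: 0.00137 (×24).
Sum = 0.032922; FGT(3.0) = 0.032922 / 71 = 0.0005.

0.0005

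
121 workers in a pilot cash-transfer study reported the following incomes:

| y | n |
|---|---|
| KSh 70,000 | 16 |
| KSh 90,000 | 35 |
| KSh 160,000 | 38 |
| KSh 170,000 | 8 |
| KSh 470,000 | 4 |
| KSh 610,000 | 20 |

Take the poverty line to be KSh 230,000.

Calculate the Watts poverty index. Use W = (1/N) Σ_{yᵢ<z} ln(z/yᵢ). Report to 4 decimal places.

Below the line: 16×KSh 70,000, 35×KSh 90,000, 38×KSh 160,000, 8×KSh 170,000 (q = 97 of N = 121).
Log gaps: ln(230000/70000) = 1.1896 (×16); ln(230000/90000) = 0.9383 (×35); ln(230000/160000) = 0.3629 (×38); ln(230000/170000) = 0.3023 (×8).
W = 68.081438 / 121 = 0.5627.

0.5627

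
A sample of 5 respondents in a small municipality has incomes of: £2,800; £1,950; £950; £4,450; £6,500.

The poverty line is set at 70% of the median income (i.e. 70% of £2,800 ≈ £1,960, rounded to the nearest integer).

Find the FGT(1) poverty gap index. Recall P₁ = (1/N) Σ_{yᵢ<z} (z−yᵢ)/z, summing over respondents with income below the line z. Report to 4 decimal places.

Below the line: £950, £1,950 (q = 2 of N = 5).
Normalized shortfalls: (1960−950)/1960 = 0.5153; (1960−1950)/1960 = 0.0051.
Sum of shortfalls = 0.520408; P₁ averages over all N: 0.520408 / 5 = 0.1041.

0.1041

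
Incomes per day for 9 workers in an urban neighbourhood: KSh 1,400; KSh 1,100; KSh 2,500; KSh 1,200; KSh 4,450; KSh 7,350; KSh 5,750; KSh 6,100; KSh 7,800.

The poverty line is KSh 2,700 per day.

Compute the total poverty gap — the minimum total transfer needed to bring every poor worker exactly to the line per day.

KSh 4,600

Incomes under z: KSh 1,100, KSh 1,200, KSh 1,400, KSh 2,500 (q = 4 of N = 9).
Individual gaps: 2700−1100 = 1600; 2700−1200 = 1500; 2700−1400 = 1300; 2700−2500 = 200.
Aggregate gap = KSh 4,600.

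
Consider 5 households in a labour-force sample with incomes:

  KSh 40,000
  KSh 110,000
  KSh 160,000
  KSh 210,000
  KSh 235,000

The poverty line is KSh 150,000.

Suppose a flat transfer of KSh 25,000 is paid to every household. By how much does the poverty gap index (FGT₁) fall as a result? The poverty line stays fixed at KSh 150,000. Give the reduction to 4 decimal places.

Before: below the line — KSh 40,000, KSh 110,000; poverty gap index (FGT₁) = 0.200000.
After the KSh 25,000 transfer: below the line — KSh 65,000, KSh 135,000; poverty gap index (FGT₁) = 0.133333.
Reduction = 0.200000 − 0.133333 = 0.0667.

0.0667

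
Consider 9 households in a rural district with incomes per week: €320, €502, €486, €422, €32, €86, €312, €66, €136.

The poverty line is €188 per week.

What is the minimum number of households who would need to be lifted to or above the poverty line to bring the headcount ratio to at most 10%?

4

Currently q = 4 of N = 9 are below the line (H = 0.444).
A headcount ratio of at most 10% allows at most ⌊0.10 × 9⌋ = 0 poor households.
So at least 4 − 0 = 4 must be lifted.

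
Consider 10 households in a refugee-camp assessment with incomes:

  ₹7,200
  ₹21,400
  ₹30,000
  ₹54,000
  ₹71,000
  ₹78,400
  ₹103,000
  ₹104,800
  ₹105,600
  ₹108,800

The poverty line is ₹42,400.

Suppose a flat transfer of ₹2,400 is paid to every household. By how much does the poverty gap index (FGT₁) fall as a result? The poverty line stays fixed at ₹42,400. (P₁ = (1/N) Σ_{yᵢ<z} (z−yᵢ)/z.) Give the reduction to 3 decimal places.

0.017

Before: below the line — ₹7,200, ₹21,400, ₹30,000; poverty gap index (FGT₁) = 0.16179.
After the ₹2,400 transfer: below the line — ₹9,600, ₹23,800, ₹32,400; poverty gap index (FGT₁) = 0.14481.
Reduction = 0.16179 − 0.14481 = 0.017.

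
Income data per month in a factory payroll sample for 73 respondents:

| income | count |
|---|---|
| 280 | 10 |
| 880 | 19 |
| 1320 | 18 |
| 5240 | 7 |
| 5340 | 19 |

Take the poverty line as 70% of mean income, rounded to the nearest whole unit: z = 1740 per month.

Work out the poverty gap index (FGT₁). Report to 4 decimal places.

0.3031

Below z: 10×280, 19×880, 18×1320 (q = 47 of N = 73).
Shortfall ratios: (1740−280)/1740 = 0.8391 (×10); (1740−880)/1740 = 0.4943 (×19); (1740−1320)/1740 = 0.2414 (×18).
Sum of shortfalls = 22.126437; P₁ averages over all N: 22.126437 / 73 = 0.3031.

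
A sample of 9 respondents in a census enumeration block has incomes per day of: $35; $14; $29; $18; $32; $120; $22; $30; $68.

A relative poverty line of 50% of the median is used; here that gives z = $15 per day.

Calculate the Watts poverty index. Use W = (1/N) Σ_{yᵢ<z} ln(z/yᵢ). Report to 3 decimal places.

0.008

Incomes under z: $14 (q = 1 of N = 9).
ln(z/y) terms: ln(15/14) = 0.0690.
W = 0.068993 / 9 = 0.008.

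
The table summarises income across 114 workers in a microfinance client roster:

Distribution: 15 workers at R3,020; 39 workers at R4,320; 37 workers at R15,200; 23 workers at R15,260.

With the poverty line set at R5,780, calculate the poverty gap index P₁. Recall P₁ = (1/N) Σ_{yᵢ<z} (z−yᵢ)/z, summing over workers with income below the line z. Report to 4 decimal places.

Poor units: 15×R3,020, 39×R4,320 (q = 54 of N = 114).
Shortfall ratios: (5780−3020)/5780 = 0.4775 (×15); (5780−4320)/5780 = 0.2526 (×39).
Σ = 17.013841. Dividing by the full population N = 114 gives P₁ = 0.1492.

0.1492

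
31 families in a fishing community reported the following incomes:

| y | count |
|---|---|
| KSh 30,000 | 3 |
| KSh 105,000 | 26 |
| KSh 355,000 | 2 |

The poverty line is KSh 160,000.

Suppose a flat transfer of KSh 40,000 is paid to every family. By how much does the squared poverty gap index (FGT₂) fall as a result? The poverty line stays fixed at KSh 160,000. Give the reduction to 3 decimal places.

0.125

Before: below the line — 3×KSh 30,000, 26×KSh 105,000; squared poverty gap index (FGT₂) = 0.16299.
After the KSh 40,000 transfer: below the line — 3×KSh 70,000, 26×KSh 145,000; squared poverty gap index (FGT₂) = 0.03799.
Reduction = 0.16299 − 0.03799 = 0.125.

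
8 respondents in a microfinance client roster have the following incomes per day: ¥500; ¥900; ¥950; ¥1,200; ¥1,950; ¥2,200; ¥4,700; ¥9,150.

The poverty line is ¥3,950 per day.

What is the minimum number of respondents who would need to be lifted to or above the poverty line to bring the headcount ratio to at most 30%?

6 of the 8 respondents are poor, so H = 6/8 = 0.750.
A headcount ratio of at most 30% allows at most ⌊0.30 × 8⌋ = 2 poor respondents.
So at least 6 − 2 = 4 must be lifted.

4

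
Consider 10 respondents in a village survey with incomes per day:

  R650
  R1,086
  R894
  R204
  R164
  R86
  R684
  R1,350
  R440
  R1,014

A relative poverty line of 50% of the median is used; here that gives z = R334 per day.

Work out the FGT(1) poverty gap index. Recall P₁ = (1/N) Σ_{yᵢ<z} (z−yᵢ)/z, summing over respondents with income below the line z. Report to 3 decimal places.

Below z: R86, R164, R204 (q = 3 of N = 10).
Relative gaps: (334−86)/334 = 0.7425; (334−164)/334 = 0.5090; (334−204)/334 = 0.3892.
Σ = 1.640719. Dividing by the full population N = 10 gives P₁ = 0.164.

0.164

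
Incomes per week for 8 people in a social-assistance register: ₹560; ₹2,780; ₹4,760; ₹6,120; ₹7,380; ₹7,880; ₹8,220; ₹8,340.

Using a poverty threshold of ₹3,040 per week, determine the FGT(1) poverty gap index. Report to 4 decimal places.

0.1127

Below the line: ₹560, ₹2,780 (q = 2 of N = 8).
Normalized shortfalls: (3040−560)/3040 = 0.8158; (3040−2780)/3040 = 0.0855.
Sum of shortfalls = 0.901316; P₁ averages over all N: 0.901316 / 8 = 0.1127.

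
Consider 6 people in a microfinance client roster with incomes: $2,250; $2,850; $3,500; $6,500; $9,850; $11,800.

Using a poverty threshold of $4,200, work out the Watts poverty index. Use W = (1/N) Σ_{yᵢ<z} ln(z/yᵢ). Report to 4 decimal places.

0.1990

Poor units: $2,250, $2,850, $3,500 (q = 3 of N = 6).
Log gaps: ln(4200/2250) = 0.6242; ln(4200/2850) = 0.3878; ln(4200/3500) = 0.1823.
W = 1.194241 / 6 = 0.1990.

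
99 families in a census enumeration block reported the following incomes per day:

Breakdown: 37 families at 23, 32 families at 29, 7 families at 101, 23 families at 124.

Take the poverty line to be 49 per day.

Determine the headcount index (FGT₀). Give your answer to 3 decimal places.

0.697

69 of the 99 families have income below 49.
H = 69/99 = 0.697.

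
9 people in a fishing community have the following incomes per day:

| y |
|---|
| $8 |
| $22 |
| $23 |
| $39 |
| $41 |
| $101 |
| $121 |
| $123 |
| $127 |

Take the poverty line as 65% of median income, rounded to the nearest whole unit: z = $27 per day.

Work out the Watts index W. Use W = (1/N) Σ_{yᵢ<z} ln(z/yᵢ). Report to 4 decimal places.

Incomes under z: $8, $22, $23 (q = 3 of N = 9).
Log shortfalls: ln(27/8) = 1.2164; ln(27/22) = 0.2048; ln(27/23) = 0.1603.
W = 1.581532 / 9 = 0.1757.

0.1757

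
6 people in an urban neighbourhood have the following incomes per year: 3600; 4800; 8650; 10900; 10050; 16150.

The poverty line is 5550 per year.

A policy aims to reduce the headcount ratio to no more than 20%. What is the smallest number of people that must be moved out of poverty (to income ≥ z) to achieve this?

1

Currently q = 2 of N = 6 are below the line (H = 0.333).
A headcount ratio of at most 20% allows at most ⌊0.20 × 6⌋ = 1 poor people.
So at least 2 − 1 = 1 must be lifted.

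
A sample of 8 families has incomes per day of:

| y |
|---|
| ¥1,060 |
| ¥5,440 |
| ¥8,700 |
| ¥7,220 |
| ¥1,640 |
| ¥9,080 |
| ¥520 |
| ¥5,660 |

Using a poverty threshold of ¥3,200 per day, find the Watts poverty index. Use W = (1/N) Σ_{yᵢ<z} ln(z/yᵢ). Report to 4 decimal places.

Poor units: ¥520, ¥1,060, ¥1,640 (q = 3 of N = 8).
Log gaps: ln(3200/520) = 1.8171; ln(3200/1060) = 1.1049; ln(3200/1640) = 0.6685.
W = 3.590414 / 8 = 0.4488.

0.4488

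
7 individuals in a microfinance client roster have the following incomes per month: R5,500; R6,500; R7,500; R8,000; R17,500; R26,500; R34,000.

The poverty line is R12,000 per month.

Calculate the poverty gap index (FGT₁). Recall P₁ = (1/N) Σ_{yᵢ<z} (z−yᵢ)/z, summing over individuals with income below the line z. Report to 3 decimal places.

Below the line: R5,500, R6,500, R7,500, R8,000 (q = 4 of N = 7).
Gap ratios (z−y)/z: (12000−5500)/12000 = 0.5417; (12000−6500)/12000 = 0.4583; (12000−7500)/12000 = 0.3750; (12000−8000)/12000 = 0.3333.
Sum of shortfalls = 1.708333; P₁ averages over all N: 1.708333 / 7 = 0.244.

0.244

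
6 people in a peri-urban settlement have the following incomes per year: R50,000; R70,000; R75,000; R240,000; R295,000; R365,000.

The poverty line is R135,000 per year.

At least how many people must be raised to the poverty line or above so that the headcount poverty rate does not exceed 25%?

Currently q = 3 of N = 6 are below the line (H = 0.500).
A headcount ratio of at most 25% allows at most ⌊0.25 × 6⌋ = 1 poor people.
So at least 3 − 1 = 2 must be lifted.

2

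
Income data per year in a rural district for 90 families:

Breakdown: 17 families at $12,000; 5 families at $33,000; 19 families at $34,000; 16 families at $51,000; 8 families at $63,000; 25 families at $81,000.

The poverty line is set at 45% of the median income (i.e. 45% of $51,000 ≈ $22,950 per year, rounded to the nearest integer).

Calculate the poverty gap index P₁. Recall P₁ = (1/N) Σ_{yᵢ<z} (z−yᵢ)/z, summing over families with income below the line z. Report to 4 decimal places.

Incomes under z: 17×$12,000 (q = 17 of N = 90).
Normalized shortfalls: (22950−12000)/22950 = 0.4771 (×17).
Sum of shortfalls = 8.111111; P₁ averages over all N: 8.111111 / 90 = 0.0901.

0.0901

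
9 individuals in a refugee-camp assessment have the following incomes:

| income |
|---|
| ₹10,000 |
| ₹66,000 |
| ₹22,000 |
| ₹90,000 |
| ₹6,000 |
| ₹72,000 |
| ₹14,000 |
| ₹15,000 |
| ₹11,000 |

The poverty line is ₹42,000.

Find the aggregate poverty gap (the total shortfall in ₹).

Incomes under z: ₹6,000, ₹10,000, ₹11,000, ₹14,000, ₹15,000, ₹22,000 (q = 6 of N = 9).
Individual gaps: 42000−6000 = 36000; 42000−10000 = 32000; 42000−11000 = 31000; 42000−14000 = 28000; 42000−15000 = 27000; 42000−22000 = 20000.
Aggregate gap = ₹174,000.

₹174,000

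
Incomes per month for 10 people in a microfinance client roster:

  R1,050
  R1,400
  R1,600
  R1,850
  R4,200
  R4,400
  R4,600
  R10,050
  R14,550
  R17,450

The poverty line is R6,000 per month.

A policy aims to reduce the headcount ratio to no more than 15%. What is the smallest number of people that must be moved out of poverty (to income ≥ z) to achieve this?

6

7 of the 10 people are poor, so H = 7/10 = 0.700.
A headcount ratio of at most 15% allows at most ⌊0.15 × 10⌋ = 1 poor people.
So at least 7 − 1 = 6 must be lifted.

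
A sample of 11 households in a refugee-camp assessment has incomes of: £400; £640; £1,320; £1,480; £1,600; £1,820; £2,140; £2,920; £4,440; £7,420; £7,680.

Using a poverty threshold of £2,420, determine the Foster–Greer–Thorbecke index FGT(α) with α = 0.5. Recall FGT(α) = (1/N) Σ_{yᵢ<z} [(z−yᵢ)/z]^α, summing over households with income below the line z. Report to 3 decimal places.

Poor units: £400, £640, £1,320, £1,480, £1,600, £1,820, £2,140 (q = 7 of N = 11).
Normalized shortfalls: (2420−400)/2420 = 0.8347; (2420−640)/2420 = 0.7355; (2420−1320)/2420 = 0.4545; (2420−1480)/2420 = 0.3884; (2420−1600)/2420 = 0.3388; (2420−1820)/2420 = 0.2479; (2420−2140)/2420 = 0.1157.
Raised to α = 0.5: 0.91363; 0.85763; 0.67420; 0.62324; 0.58210; 0.49793; 0.34015.
Sum = 4.488883; FGT(0.5) = 4.488883 / 11 = 0.408.

0.408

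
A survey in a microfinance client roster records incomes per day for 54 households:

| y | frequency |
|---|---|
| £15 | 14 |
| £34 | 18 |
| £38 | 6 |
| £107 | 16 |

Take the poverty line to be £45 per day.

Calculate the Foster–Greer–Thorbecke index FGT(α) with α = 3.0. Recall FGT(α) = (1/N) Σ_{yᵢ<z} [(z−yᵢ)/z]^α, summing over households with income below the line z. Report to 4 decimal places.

0.0821

Incomes under z: 14×£15, 18×£34, 6×£38 (q = 38 of N = 54).
Normalized shortfalls: (45−15)/45 = 0.6667 (×14); (45−34)/45 = 0.2444 (×18); (45−38)/45 = 0.1556 (×6).
Raised to α = 3.0: 0.29630 (×14); 0.01461 (×18); 0.00376 (×6).
Sum = 4.433646; FGT(3.0) = 4.433646 / 54 = 0.0821.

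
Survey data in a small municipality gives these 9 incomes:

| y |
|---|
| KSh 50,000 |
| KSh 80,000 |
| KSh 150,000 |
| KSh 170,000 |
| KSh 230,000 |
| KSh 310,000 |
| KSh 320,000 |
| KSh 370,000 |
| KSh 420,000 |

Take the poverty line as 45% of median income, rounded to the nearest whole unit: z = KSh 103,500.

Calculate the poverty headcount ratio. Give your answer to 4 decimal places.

0.2222

2 of the 9 people have income below KSh 103,500.
H = 2/9 = 0.2222.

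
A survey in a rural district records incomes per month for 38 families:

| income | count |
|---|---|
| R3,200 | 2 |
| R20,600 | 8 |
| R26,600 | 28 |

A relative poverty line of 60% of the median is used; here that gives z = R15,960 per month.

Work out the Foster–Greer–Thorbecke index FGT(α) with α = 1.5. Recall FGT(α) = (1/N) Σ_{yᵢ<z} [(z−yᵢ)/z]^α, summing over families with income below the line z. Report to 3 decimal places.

0.038

Poor units: 2×R3,200 (q = 2 of N = 38).
Relative gaps: (15960−3200)/15960 = 0.7995 (×2).
Raised to α = 1.5: 0.71487 (×2).
Sum = 1.429739; FGT(1.5) = 1.429739 / 38 = 0.038.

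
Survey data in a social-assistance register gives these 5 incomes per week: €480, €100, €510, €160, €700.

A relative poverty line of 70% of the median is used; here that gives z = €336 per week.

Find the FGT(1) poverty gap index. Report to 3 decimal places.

0.245

Below z: €100, €160 (q = 2 of N = 5).
Normalized shortfalls: (336−100)/336 = 0.7024; (336−160)/336 = 0.5238.
Σ = 1.226190. Dividing by the full population N = 5 gives P₁ = 0.245.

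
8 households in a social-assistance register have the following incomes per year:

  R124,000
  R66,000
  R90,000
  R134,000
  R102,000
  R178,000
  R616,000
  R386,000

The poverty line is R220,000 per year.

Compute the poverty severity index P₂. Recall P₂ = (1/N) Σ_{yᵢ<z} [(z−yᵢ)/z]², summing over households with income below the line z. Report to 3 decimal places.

0.188

Below z: R66,000, R90,000, R102,000, R124,000, R134,000, R178,000 (q = 6 of N = 8).
Gap ratios (z−y)/z: (220000−66000)/220000 = 0.7000; (220000−90000)/220000 = 0.5909; (220000−102000)/220000 = 0.5364; (220000−124000)/220000 = 0.4364; (220000−134000)/220000 = 0.3909; (220000−178000)/220000 = 0.1909.
Squared: 0.4900; 0.3492; 0.2877; 0.1904; 0.1528; 0.0364.
Sum = 1.506529; P₂ = 1.506529 / 8 = 0.188.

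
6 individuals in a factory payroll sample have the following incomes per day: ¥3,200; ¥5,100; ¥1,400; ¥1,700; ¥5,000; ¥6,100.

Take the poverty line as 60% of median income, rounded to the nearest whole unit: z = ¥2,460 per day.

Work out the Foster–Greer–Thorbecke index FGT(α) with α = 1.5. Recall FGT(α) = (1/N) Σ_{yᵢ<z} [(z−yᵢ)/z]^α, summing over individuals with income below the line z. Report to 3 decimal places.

0.076

Below z: ¥1,400, ¥1,700 (q = 2 of N = 6).
Shortfall ratios: (2460−1400)/2460 = 0.4309; (2460−1700)/2460 = 0.3089.
Raised to α = 1.5: 0.28285; 0.17172.
Sum = 0.454569; FGT(1.5) = 0.454569 / 6 = 0.076.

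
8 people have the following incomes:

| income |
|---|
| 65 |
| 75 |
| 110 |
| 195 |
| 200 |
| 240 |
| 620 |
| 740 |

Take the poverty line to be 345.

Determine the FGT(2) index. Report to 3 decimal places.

Incomes under z: 65, 75, 110, 195, 200, 240 (q = 6 of N = 8).
Relative gaps: (345−65)/345 = 0.8116; (345−75)/345 = 0.7826; (345−110)/345 = 0.6812; (345−195)/345 = 0.4348; (345−200)/345 = 0.4203; (345−240)/345 = 0.3043.
Squared: 0.6587; 0.6125; 0.4640; 0.1890; 0.1766; 0.0926.
Sum = 2.193447; P₂ = 2.193447 / 8 = 0.274.

0.274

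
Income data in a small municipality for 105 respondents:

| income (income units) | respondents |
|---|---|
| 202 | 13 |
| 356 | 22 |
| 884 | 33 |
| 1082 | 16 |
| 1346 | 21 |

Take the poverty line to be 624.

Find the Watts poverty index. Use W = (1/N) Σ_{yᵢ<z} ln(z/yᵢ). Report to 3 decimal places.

Below z: 13×202, 22×356 (q = 35 of N = 105).
Log gaps: ln(624/202) = 1.1279 (×13); ln(624/356) = 0.5612 (×22).
W = 27.009307 / 105 = 0.257.

0.257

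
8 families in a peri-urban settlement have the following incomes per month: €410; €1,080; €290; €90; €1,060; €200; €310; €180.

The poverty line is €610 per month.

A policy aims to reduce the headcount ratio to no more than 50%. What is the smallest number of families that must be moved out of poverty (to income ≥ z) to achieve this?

Currently q = 6 of N = 8 are below the line (H = 0.750).
A headcount ratio of at most 50% allows at most ⌊0.50 × 8⌋ = 4 poor families.
So at least 6 − 4 = 2 must be lifted.

2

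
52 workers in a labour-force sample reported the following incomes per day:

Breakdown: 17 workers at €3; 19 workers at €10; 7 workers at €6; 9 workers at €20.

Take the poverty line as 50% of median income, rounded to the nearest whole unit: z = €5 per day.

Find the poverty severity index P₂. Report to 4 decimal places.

0.0523

Poor units: 17×€3 (q = 17 of N = 52).
Relative gaps: (5−3)/5 = 0.4000 (×17).
Squared: 0.1600 (×17).
Sum = 2.720000; P₂ = 2.720000 / 52 = 0.0523.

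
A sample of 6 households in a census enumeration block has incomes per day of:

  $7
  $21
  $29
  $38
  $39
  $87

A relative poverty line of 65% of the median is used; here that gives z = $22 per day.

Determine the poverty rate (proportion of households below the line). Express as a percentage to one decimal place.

33.3%

2 of the 6 households have income below $22.
H = 2/6 = 33.3%.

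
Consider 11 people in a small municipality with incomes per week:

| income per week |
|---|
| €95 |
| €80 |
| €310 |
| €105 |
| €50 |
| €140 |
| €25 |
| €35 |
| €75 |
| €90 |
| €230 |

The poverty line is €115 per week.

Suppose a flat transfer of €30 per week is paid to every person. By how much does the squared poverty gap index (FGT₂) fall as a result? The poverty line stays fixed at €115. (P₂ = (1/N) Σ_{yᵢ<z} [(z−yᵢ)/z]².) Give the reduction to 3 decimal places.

Before: below the line — €25, €35, €50, €75, €80, €90, €95, €105; squared poverty gap index (FGT₂) = 0.15587.
After the €30 transfer: below the line — €55, €65, €80, €105, €110; squared poverty gap index (FGT₂) = 0.05121.
Reduction = 0.15587 − 0.05121 = 0.105.

0.105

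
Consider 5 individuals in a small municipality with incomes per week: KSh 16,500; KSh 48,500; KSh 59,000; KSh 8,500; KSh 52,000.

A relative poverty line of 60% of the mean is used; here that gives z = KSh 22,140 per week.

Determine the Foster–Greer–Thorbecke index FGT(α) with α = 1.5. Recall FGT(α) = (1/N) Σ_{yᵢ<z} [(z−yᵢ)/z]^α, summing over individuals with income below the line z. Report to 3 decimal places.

Below z: KSh 8,500, KSh 16,500 (q = 2 of N = 5).
Gap ratios (z−y)/z: (22140−8500)/22140 = 0.6161; (22140−16500)/22140 = 0.2547.
Raised to α = 1.5: 0.48357; 0.12857.
Sum = 0.612139; FGT(1.5) = 0.612139 / 5 = 0.122.

0.122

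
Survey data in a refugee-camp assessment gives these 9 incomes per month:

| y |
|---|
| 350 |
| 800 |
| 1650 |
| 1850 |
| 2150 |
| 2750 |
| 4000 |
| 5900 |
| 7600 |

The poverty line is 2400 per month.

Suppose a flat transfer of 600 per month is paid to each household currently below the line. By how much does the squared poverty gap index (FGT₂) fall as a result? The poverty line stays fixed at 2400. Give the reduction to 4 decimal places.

Before: below the line — 350, 800, 1650, 1850, 2150; squared poverty gap index (FGT₂) = 0.148341.
After the 600 transfer: below the line — 950, 1400, 2250; squared poverty gap index (FGT₂) = 0.060282.
Reduction = 0.148341 − 0.060282 = 0.0881.

0.0881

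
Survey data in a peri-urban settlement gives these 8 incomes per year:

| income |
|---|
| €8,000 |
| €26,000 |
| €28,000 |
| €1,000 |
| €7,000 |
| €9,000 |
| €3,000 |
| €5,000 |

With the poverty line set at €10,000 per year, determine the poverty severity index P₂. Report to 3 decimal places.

0.211

Below the line: €1,000, €3,000, €5,000, €7,000, €8,000, €9,000 (q = 6 of N = 8).
Relative gaps: (10000−1000)/10000 = 0.9000; (10000−3000)/10000 = 0.7000; (10000−5000)/10000 = 0.5000; (10000−7000)/10000 = 0.3000; (10000−8000)/10000 = 0.2000; (10000−9000)/10000 = 0.1000.
Squared: 0.8100; 0.4900; 0.2500; 0.0900; 0.0400; 0.0100.
Sum = 1.690000; P₂ = 1.690000 / 8 = 0.211.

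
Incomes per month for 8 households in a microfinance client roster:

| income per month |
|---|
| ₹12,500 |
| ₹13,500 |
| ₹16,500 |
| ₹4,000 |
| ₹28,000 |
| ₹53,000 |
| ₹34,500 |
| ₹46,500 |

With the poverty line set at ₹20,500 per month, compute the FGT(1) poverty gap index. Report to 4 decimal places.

Below z: ₹4,000, ₹12,500, ₹13,500, ₹16,500 (q = 4 of N = 8).
Normalized shortfalls: (20500−4000)/20500 = 0.8049; (20500−12500)/20500 = 0.3902; (20500−13500)/20500 = 0.3415; (20500−16500)/20500 = 0.1951.
Sum of shortfalls = 1.731707; P₁ averages over all N: 1.731707 / 8 = 0.2165.

0.2165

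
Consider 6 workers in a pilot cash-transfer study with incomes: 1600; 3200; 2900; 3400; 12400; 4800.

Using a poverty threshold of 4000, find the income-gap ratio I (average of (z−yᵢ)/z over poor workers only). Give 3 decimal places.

0.306

Below z: 1600, 2900, 3200, 3400 (q = 4 of N = 6).
Relative gaps: 0.6000, 0.2750, 0.2000, 0.1500; sum = 1.225000.
The income-gap ratio divides by q (the poor only): 1.225000 / 4 = 0.306.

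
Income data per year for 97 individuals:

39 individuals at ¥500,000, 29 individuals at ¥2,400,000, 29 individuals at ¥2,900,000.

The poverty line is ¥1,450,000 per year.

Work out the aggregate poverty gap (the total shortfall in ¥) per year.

Incomes under z: 39×¥500,000 (q = 39 of N = 97).
Individual gaps: 39×(1450000−500000) = 37050000.
Aggregate gap = ¥37,050,000.

¥37,050,000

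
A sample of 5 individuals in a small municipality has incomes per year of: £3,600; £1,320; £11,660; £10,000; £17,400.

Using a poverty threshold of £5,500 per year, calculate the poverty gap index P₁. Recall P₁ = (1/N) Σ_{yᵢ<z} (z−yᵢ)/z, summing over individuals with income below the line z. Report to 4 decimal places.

0.2211

Poor units: £1,320, £3,600 (q = 2 of N = 5).
Shortfall ratios: (5500−1320)/5500 = 0.7600; (5500−3600)/5500 = 0.3455.
Σ = 1.105455. Dividing by the full population N = 5 gives P₁ = 0.2211.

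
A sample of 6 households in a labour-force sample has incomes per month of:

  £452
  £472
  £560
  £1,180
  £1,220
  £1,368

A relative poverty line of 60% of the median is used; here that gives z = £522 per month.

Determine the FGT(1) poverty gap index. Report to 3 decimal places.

0.038

Below z: £452, £472 (q = 2 of N = 6).
Shortfall ratios: (522−452)/522 = 0.1341; (522−472)/522 = 0.0958.
Sum of shortfalls = 0.229885; P₁ averages over all N: 0.229885 / 6 = 0.038.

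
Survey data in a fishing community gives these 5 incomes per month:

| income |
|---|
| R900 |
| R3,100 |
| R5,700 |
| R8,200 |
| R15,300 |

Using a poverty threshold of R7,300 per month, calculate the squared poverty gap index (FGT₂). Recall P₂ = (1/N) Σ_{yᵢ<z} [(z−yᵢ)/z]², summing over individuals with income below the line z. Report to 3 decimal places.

0.230

Incomes under z: R900, R3,100, R5,700 (q = 3 of N = 5).
Normalized shortfalls: (7300−900)/7300 = 0.8767; (7300−3100)/7300 = 0.5753; (7300−5700)/7300 = 0.2192.
Squared: 0.7686; 0.3310; 0.0480.
Sum = 1.147682; P₂ = 1.147682 / 5 = 0.230.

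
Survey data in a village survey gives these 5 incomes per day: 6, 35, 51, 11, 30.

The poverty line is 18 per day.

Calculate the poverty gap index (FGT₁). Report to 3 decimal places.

Below z: 6, 11 (q = 2 of N = 5).
Normalized shortfalls: (18−6)/18 = 0.6667; (18−11)/18 = 0.3889.
Σ = 1.055556. Dividing by the full population N = 5 gives P₁ = 0.211.

0.211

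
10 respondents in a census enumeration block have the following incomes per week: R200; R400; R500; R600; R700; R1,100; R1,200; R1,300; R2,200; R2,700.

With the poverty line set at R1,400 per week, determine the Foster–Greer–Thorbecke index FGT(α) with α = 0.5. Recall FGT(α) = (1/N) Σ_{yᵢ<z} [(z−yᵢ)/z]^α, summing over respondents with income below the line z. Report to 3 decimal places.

0.514

Poor units: R200, R400, R500, R600, R700, R1,100, R1,200, R1,300 (q = 8 of N = 10).
Normalized shortfalls: (1400−200)/1400 = 0.8571; (1400−400)/1400 = 0.7143; (1400−500)/1400 = 0.6429; (1400−600)/1400 = 0.5714; (1400−700)/1400 = 0.5000; (1400−1100)/1400 = 0.2143; (1400−1200)/1400 = 0.1429; (1400−1300)/1400 = 0.0714.
Raised to α = 0.5: 0.92582; 0.84515; 0.80178; 0.75593; 0.70711; 0.46291; 0.37796; 0.26726.
Sum = 5.143930; FGT(0.5) = 5.143930 / 10 = 0.514.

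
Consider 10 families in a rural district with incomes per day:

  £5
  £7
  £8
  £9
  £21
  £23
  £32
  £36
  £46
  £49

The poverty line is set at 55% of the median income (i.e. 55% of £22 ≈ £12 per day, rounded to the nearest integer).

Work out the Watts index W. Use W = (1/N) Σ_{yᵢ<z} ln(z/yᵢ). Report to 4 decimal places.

0.2108

Incomes under z: £5, £7, £8, £9 (q = 4 of N = 10).
Log gaps: ln(12/5) = 0.8755; ln(12/7) = 0.5390; ln(12/8) = 0.4055; ln(12/9) = 0.2877.
W = 2.107612 / 10 = 0.2108.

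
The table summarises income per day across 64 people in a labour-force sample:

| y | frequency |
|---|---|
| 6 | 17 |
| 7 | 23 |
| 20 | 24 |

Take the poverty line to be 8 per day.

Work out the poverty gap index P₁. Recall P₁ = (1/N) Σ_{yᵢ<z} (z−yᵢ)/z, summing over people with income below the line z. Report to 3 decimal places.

Below z: 17×6, 23×7 (q = 40 of N = 64).
Normalized shortfalls: (8−6)/8 = 0.2500 (×17); (8−7)/8 = 0.1250 (×23).
Σ = 7.125000. Dividing by the full population N = 64 gives P₁ = 0.111.

0.111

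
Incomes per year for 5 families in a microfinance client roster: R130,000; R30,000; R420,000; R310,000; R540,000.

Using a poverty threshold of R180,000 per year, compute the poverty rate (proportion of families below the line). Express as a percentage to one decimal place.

40.0%

2 of the 5 families have income below R180,000.
H = 2/5 = 40.0%.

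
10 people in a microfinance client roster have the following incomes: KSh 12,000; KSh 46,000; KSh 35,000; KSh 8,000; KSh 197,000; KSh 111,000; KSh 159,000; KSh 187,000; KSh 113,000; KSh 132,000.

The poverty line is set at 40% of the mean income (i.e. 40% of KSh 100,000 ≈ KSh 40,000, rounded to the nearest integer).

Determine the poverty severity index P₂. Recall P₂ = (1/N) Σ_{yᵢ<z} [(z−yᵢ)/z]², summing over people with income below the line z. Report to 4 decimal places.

Below z: KSh 8,000, KSh 12,000, KSh 35,000 (q = 3 of N = 10).
Gap ratios (z−y)/z: (40000−8000)/40000 = 0.8000; (40000−12000)/40000 = 0.7000; (40000−35000)/40000 = 0.1250.
Squared: 0.6400; 0.4900; 0.0156.
Sum = 1.145625; P₂ = 1.145625 / 10 = 0.1146.

0.1146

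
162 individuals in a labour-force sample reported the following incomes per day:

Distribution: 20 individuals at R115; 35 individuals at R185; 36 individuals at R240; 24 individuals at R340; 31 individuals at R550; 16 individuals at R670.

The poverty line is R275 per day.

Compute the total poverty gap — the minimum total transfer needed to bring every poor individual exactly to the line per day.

R7,610

Below z: 20×R115, 35×R185, 36×R240 (q = 91 of N = 162).
Individual gaps: 20×(275−115) = 3200; 35×(275−185) = 3150; 36×(275−240) = 1260.
Aggregate gap = R7,610.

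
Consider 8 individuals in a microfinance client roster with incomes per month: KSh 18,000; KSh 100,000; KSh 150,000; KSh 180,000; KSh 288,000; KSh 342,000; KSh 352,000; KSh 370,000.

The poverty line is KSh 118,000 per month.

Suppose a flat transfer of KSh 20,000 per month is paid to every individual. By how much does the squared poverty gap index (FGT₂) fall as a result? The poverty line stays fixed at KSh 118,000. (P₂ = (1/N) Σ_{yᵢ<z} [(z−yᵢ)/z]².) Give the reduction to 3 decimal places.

Before: below the line — KSh 18,000, KSh 100,000; squared poverty gap index (FGT₂) = 0.09268.
After the KSh 20,000 transfer: below the line — KSh 38,000; squared poverty gap index (FGT₂) = 0.05745.
Reduction = 0.09268 − 0.05745 = 0.035.

0.035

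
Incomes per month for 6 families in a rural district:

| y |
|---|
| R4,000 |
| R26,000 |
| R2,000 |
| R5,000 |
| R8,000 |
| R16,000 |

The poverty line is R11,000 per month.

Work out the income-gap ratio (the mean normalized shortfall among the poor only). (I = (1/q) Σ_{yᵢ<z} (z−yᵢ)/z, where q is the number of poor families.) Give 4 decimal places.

0.5682

Below z: R2,000, R4,000, R5,000, R8,000 (q = 4 of N = 6).
Relative gaps: 0.8182, 0.6364, 0.5455, 0.2727; sum = 2.272727.
I averages over the q = 4 poor units only: 2.272727 / 4 = 0.5682.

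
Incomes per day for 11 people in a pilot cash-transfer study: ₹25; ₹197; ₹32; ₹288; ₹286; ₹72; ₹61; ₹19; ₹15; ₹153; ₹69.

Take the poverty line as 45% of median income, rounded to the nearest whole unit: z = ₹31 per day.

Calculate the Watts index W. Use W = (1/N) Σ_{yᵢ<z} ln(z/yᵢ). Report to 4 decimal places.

Poor units: ₹15, ₹19, ₹25 (q = 3 of N = 11).
Log gaps: ln(31/15) = 0.7259; ln(31/19) = 0.4895; ln(31/25) = 0.2151.
W = 1.430597 / 11 = 0.1301.

0.1301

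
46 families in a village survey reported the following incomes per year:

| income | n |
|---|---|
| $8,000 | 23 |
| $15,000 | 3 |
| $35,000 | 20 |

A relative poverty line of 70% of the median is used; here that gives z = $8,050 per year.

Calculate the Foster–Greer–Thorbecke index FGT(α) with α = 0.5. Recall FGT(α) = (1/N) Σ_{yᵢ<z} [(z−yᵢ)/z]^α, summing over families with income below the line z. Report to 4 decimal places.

Poor units: 23×$8,000 (q = 23 of N = 46).
Normalized shortfalls: (8050−8000)/8050 = 0.0062 (×23).
Raised to α = 0.5: 0.07881 (×23).
Sum = 1.812654; FGT(0.5) = 1.812654 / 46 = 0.0394.

0.0394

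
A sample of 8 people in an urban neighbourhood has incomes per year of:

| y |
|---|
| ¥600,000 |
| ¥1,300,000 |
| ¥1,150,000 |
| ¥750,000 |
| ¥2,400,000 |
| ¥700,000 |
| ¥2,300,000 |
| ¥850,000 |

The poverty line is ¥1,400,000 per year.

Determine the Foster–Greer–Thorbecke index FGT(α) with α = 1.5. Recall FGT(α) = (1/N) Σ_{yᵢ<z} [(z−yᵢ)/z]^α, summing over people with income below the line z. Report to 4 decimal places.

Poor units: ¥600,000, ¥700,000, ¥750,000, ¥850,000, ¥1,150,000, ¥1,300,000 (q = 6 of N = 8).
Relative gaps: (1400000−600000)/1400000 = 0.5714; (1400000−700000)/1400000 = 0.5000; (1400000−750000)/1400000 = 0.4643; (1400000−850000)/1400000 = 0.3929; (1400000−1150000)/1400000 = 0.1786; (1400000−1300000)/1400000 = 0.0714.
Raised to α = 1.5: 0.43196; 0.35355; 0.31636; 0.24624; 0.07546; 0.01909.
Sum = 1.442657; FGT(1.5) = 1.442657 / 8 = 0.1803.

0.1803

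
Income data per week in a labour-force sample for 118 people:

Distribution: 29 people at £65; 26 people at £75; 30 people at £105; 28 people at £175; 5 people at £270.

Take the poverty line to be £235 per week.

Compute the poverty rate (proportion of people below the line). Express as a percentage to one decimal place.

95.8%

113 of the 118 people have income below £235.
H = 113/118 = 95.8%.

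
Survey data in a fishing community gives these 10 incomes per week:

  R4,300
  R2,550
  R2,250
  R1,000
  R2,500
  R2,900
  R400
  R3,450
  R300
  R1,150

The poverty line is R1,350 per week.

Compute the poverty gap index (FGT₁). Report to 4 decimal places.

0.1889

Incomes under z: R300, R400, R1,000, R1,150 (q = 4 of N = 10).
Gap ratios (z−y)/z: (1350−300)/1350 = 0.7778; (1350−400)/1350 = 0.7037; (1350−1000)/1350 = 0.2593; (1350−1150)/1350 = 0.1481.
Σ = 1.888889. Dividing by the full population N = 10 gives P₁ = 0.1889.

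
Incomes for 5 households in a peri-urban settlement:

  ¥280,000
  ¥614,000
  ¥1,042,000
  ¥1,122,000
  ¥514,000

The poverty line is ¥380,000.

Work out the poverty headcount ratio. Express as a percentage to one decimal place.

20.0%

1 of the 5 households have income below ¥380,000.
H = 1/5 = 20.0%.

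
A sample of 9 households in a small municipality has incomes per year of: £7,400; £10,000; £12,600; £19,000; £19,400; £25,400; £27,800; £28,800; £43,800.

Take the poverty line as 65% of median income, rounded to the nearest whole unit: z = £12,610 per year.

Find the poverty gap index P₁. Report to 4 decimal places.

Below the line: £7,400, £10,000, £12,600 (q = 3 of N = 9).
Relative gaps: (12610−7400)/12610 = 0.4132; (12610−10000)/12610 = 0.2070; (12610−12600)/12610 = 0.0008.
Sum of shortfalls = 0.620936; P₁ averages over all N: 0.620936 / 9 = 0.0690.

0.0690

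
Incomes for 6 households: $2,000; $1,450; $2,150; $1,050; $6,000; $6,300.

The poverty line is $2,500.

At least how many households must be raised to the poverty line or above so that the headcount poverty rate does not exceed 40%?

4 of the 6 households are poor, so H = 4/6 = 0.667.
A headcount ratio of at most 40% allows at most ⌊0.40 × 6⌋ = 2 poor households.
So at least 4 − 2 = 2 must be lifted.

2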